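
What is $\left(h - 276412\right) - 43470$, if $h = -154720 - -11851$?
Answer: $-462751$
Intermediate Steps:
$h = -142869$ ($h = -154720 + 11851 = -142869$)
$\left(h - 276412\right) - 43470 = \left(-142869 - 276412\right) - 43470 = -419281 - 43470 = -462751$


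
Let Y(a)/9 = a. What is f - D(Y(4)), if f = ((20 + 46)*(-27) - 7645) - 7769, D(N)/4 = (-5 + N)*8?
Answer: -18188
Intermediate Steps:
Y(a) = 9*a
D(N) = -160 + 32*N (D(N) = 4*((-5 + N)*8) = 4*(-40 + 8*N) = -160 + 32*N)
f = -17196 (f = (66*(-27) - 7645) - 7769 = (-1782 - 7645) - 7769 = -9427 - 7769 = -17196)
f - D(Y(4)) = -17196 - (-160 + 32*(9*4)) = -17196 - (-160 + 32*36) = -17196 - (-160 + 1152) = -17196 - 1*992 = -17196 - 992 = -18188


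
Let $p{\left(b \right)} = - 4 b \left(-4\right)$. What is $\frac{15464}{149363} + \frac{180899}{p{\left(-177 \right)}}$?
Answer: $- \frac{26975823289}{422996016} \approx -63.773$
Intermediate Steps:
$p{\left(b \right)} = 16 b$
$\frac{15464}{149363} + \frac{180899}{p{\left(-177 \right)}} = \frac{15464}{149363} + \frac{180899}{16 \left(-177\right)} = 15464 \cdot \frac{1}{149363} + \frac{180899}{-2832} = \frac{15464}{149363} + 180899 \left(- \frac{1}{2832}\right) = \frac{15464}{149363} - \frac{180899}{2832} = - \frac{26975823289}{422996016}$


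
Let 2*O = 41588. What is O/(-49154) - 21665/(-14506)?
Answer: 381641823/356513962 ≈ 1.0705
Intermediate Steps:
O = 20794 (O = (1/2)*41588 = 20794)
O/(-49154) - 21665/(-14506) = 20794/(-49154) - 21665/(-14506) = 20794*(-1/49154) - 21665*(-1/14506) = -10397/24577 + 21665/14506 = 381641823/356513962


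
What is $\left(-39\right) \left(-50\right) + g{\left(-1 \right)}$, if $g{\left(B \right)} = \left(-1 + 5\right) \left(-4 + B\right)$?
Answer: $1930$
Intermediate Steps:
$g{\left(B \right)} = -16 + 4 B$ ($g{\left(B \right)} = 4 \left(-4 + B\right) = -16 + 4 B$)
$\left(-39\right) \left(-50\right) + g{\left(-1 \right)} = \left(-39\right) \left(-50\right) + \left(-16 + 4 \left(-1\right)\right) = 1950 - 20 = 1930$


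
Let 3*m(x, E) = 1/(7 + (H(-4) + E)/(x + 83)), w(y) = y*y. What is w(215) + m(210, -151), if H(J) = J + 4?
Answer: 263482793/5700 ≈ 46225.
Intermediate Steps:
w(y) = y²
H(J) = 4 + J
m(x, E) = 1/(3*(7 + E/(83 + x))) (m(x, E) = 1/(3*(7 + ((4 - 4) + E)/(x + 83))) = 1/(3*(7 + (0 + E)/(83 + x))) = 1/(3*(7 + E/(83 + x))))
w(215) + m(210, -151) = 215² + (83 + 210)/(3*(581 - 151 + 7*210)) = 46225 + (⅓)*293/(581 - 151 + 1470) = 46225 + (⅓)*293/1900 = 46225 + (⅓)*(1/1900)*293 = 46225 + 293/5700 = 263482793/5700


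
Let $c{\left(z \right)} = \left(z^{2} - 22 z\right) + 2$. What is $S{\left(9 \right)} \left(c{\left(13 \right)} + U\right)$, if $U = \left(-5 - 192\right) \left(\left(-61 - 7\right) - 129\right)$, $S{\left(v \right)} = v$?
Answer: $348246$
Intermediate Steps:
$c{\left(z \right)} = 2 + z^{2} - 22 z$
$U = 38809$ ($U = - 197 \left(\left(-61 - 7\right) - 129\right) = - 197 \left(-68 - 129\right) = \left(-197\right) \left(-197\right) = 38809$)
$S{\left(9 \right)} \left(c{\left(13 \right)} + U\right) = 9 \left(\left(2 + 13^{2} - 286\right) + 38809\right) = 9 \left(\left(2 + 169 - 286\right) + 38809\right) = 9 \left(-115 + 38809\right) = 9 \cdot 38694 = 348246$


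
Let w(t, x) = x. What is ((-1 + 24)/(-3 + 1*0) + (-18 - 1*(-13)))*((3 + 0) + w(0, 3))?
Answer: -76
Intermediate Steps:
((-1 + 24)/(-3 + 1*0) + (-18 - 1*(-13)))*((3 + 0) + w(0, 3)) = ((-1 + 24)/(-3 + 1*0) + (-18 - 1*(-13)))*((3 + 0) + 3) = (23/(-3 + 0) + (-18 + 13))*(3 + 3) = (23/(-3) - 5)*6 = (23*(-⅓) - 5)*6 = (-23/3 - 5)*6 = -38/3*6 = -76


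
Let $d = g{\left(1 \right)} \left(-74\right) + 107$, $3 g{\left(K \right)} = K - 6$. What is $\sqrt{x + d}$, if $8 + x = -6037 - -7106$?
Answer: $\frac{\sqrt{11622}}{3} \approx 35.935$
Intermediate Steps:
$g{\left(K \right)} = -2 + \frac{K}{3}$ ($g{\left(K \right)} = \frac{K - 6}{3} = \frac{-6 + K}{3} = -2 + \frac{K}{3}$)
$d = \frac{691}{3}$ ($d = \left(-2 + \frac{1}{3} \cdot 1\right) \left(-74\right) + 107 = \left(-2 + \frac{1}{3}\right) \left(-74\right) + 107 = \left(- \frac{5}{3}\right) \left(-74\right) + 107 = \frac{370}{3} + 107 = \frac{691}{3} \approx 230.33$)
$x = 1061$ ($x = -8 - -1069 = -8 + \left(-6037 + 7106\right) = -8 + 1069 = 1061$)
$\sqrt{x + d} = \sqrt{1061 + \frac{691}{3}} = \sqrt{\frac{3874}{3}} = \frac{\sqrt{11622}}{3}$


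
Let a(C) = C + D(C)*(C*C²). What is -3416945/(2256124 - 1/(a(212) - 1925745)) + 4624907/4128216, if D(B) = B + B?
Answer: -988374263918035241849/2507266587694116321144 ≈ -0.39420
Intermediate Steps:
D(B) = 2*B
a(C) = C + 2*C⁴ (a(C) = C + (2*C)*(C*C²) = C + (2*C)*C³ = C + 2*C⁴)
-3416945/(2256124 - 1/(a(212) - 1925745)) + 4624907/4128216 = -3416945/(2256124 - 1/((212 + 2*212⁴) - 1925745)) + 4624907/4128216 = -3416945/(2256124 - 1/((212 + 2*2019963136) - 1925745)) + 4624907*(1/4128216) = -3416945/(2256124 - 1/((212 + 4039926272) - 1925745)) + 4624907/4128216 = -3416945/(2256124 - 1/(4039926484 - 1925745)) + 4624907/4128216 = -3416945/(2256124 - 1/4038000739) + 4624907/4128216 = -3416945/9110230379275635/4038000739 + 4624907/4128216 = -3416945*4038000739/9110230379275635 + 4624907/4128216 = -2759525287024471/1822046075855127 + 4624907/4128216 = -988374263918035241849/2507266587694116321144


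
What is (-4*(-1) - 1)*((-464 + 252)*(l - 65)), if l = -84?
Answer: 94764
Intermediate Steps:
(-4*(-1) - 1)*((-464 + 252)*(l - 65)) = (-4*(-1) - 1)*((-464 + 252)*(-84 - 65)) = (4 - 1)*(-212*(-149)) = 3*31588 = 94764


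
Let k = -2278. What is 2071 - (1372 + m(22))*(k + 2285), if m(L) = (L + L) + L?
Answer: -7995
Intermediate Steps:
m(L) = 3*L (m(L) = 2*L + L = 3*L)
2071 - (1372 + m(22))*(k + 2285) = 2071 - (1372 + 3*22)*(-2278 + 2285) = 2071 - (1372 + 66)*7 = 2071 - 1438*7 = 2071 - 1*10066 = 2071 - 10066 = -7995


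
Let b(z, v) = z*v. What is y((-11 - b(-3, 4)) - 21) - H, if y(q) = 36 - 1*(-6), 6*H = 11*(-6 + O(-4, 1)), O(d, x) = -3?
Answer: 117/2 ≈ 58.500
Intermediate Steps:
b(z, v) = v*z
H = -33/2 (H = (11*(-6 - 3))/6 = (11*(-9))/6 = (⅙)*(-99) = -33/2 ≈ -16.500)
y(q) = 42 (y(q) = 36 + 6 = 42)
y((-11 - b(-3, 4)) - 21) - H = 42 - 1*(-33/2) = 42 + 33/2 = 117/2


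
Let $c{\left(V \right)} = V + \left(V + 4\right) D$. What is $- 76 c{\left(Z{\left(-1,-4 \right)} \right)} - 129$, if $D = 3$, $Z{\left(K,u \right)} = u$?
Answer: $175$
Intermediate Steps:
$c{\left(V \right)} = 12 + 4 V$ ($c{\left(V \right)} = V + \left(V + 4\right) 3 = V + \left(4 + V\right) 3 = V + \left(12 + 3 V\right) = 12 + 4 V$)
$- 76 c{\left(Z{\left(-1,-4 \right)} \right)} - 129 = - 76 \left(12 + 4 \left(-4\right)\right) - 129 = - 76 \left(12 - 16\right) - 129 = \left(-76\right) \left(-4\right) - 129 = 304 - 129 = 175$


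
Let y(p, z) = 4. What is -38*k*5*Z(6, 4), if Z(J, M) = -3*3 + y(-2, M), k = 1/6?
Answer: 475/3 ≈ 158.33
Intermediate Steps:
k = ⅙ (k = 1*(⅙) = ⅙ ≈ 0.16667)
Z(J, M) = -5 (Z(J, M) = -3*3 + 4 = -9 + 4 = -5)
-38*k*5*Z(6, 4) = -38*(⅙)*5*(-5) = -95*(-5)/3 = -38*(-25/6) = 475/3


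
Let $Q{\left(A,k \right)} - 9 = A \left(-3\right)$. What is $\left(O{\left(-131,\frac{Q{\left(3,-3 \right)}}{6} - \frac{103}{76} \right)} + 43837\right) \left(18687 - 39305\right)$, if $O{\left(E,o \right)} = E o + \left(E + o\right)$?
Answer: $- \frac{17190494607}{19} \approx -9.0476 \cdot 10^{8}$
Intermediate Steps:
$Q{\left(A,k \right)} = 9 - 3 A$ ($Q{\left(A,k \right)} = 9 + A \left(-3\right) = 9 - 3 A$)
$O{\left(E,o \right)} = E + o + E o$
$\left(O{\left(-131,\frac{Q{\left(3,-3 \right)}}{6} - \frac{103}{76} \right)} + 43837\right) \left(18687 - 39305\right) = \left(\left(-131 - \left(\frac{103}{76} - \frac{9 - 9}{6}\right) - 131 \left(\frac{9 - 9}{6} - \frac{103}{76}\right)\right) + 43837\right) \left(18687 - 39305\right) = \left(\left(-131 - \left(\frac{103}{76} - \left(9 - 9\right) \frac{1}{6}\right) - 131 \left(\left(9 - 9\right) \frac{1}{6} - \frac{103}{76}\right)\right) + 43837\right) \left(-20618\right) = \left(\left(-131 + \left(0 \cdot \frac{1}{6} - \frac{103}{76}\right) - 131 \left(0 \cdot \frac{1}{6} - \frac{103}{76}\right)\right) + 43837\right) \left(-20618\right) = \left(\left(-131 + \left(0 - \frac{103}{76}\right) - 131 \left(0 - \frac{103}{76}\right)\right) + 43837\right) \left(-20618\right) = \left(\left(-131 - \frac{103}{76} - - \frac{13493}{76}\right) + 43837\right) \left(-20618\right) = \left(\left(-131 - \frac{103}{76} + \frac{13493}{76}\right) + 43837\right) \left(-20618\right) = \left(\frac{1717}{38} + 43837\right) \left(-20618\right) = \frac{1667523}{38} \left(-20618\right) = - \frac{17190494607}{19}$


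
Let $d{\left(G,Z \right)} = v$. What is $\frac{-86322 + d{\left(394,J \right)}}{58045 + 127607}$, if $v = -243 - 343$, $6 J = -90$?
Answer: $- \frac{21727}{46413} \approx -0.46812$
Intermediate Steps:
$J = -15$ ($J = \frac{1}{6} \left(-90\right) = -15$)
$v = -586$ ($v = -243 - 343 = -586$)
$d{\left(G,Z \right)} = -586$
$\frac{-86322 + d{\left(394,J \right)}}{58045 + 127607} = \frac{-86322 - 586}{58045 + 127607} = - \frac{86908}{185652} = \left(-86908\right) \frac{1}{185652} = - \frac{21727}{46413}$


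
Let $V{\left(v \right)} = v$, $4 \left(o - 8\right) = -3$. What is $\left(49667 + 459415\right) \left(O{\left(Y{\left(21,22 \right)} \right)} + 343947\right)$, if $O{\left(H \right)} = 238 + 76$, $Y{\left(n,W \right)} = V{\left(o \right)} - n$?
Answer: $175257078402$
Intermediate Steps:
$o = \frac{29}{4}$ ($o = 8 + \frac{1}{4} \left(-3\right) = 8 - \frac{3}{4} = \frac{29}{4} \approx 7.25$)
$Y{\left(n,W \right)} = \frac{29}{4} - n$
$O{\left(H \right)} = 314$
$\left(49667 + 459415\right) \left(O{\left(Y{\left(21,22 \right)} \right)} + 343947\right) = \left(49667 + 459415\right) \left(314 + 343947\right) = 509082 \cdot 344261 = 175257078402$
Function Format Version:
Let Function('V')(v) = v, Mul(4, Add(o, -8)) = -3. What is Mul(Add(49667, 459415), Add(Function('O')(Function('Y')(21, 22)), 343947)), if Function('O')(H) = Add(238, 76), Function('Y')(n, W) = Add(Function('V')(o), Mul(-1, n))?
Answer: 175257078402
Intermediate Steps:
o = Rational(29, 4) (o = Add(8, Mul(Rational(1, 4), -3)) = Add(8, Rational(-3, 4)) = Rational(29, 4) ≈ 7.2500)
Function('Y')(n, W) = Add(Rational(29, 4), Mul(-1, n))
Function('O')(H) = 314
Mul(Add(49667, 459415), Add(Function('O')(Function('Y')(21, 22)), 343947)) = Mul(Add(49667, 459415), Add(314, 343947)) = Mul(509082, 344261) = 175257078402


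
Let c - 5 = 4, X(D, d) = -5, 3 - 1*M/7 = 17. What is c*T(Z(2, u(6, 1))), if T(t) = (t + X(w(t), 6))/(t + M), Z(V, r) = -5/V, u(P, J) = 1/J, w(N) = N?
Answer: 45/67 ≈ 0.67164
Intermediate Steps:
M = -98 (M = 21 - 7*17 = 21 - 119 = -98)
c = 9 (c = 5 + 4 = 9)
T(t) = (-5 + t)/(-98 + t) (T(t) = (t - 5)/(t - 98) = (-5 + t)/(-98 + t))
c*T(Z(2, u(6, 1))) = 9*((-5 - 5/2)/(-98 - 5/2)) = 9*(-15/2/(-201/2)) = 9*(-2/201*(-15/2)) = 9*(5/67) = 45/67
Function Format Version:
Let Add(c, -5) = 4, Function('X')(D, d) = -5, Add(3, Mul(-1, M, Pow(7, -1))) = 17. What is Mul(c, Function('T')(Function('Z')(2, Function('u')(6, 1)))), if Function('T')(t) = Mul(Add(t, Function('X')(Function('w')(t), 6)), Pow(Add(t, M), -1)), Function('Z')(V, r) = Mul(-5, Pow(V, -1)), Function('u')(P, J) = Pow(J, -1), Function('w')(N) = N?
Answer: Rational(45, 67) ≈ 0.67164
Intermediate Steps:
M = -98 (M = Add(21, Mul(-7, 17)) = Add(21, -119) = -98)
c = 9 (c = Add(5, 4) = 9)
Function('T')(t) = Mul(Pow(Add(-98, t), -1), Add(-5, t)) (Function('T')(t) = Mul(Add(t, -5), Pow(Add(t, -98), -1)) = Mul(Add(-5, t), Pow(Add(-98, t), -1)) = Mul(Pow(Add(-98, t), -1), Add(-5, t)))
Mul(c, Function('T')(Function('Z')(2, Function('u')(6, 1)))) = Mul(9, Mul(Pow(Add(-98, Mul(-5, Pow(2, -1))), -1), Add(-5, Mul(-5, Pow(2, -1))))) = Mul(9, Mul(Pow(Add(-98, Mul(-5, Rational(1, 2))), -1), Add(-5, Mul(-5, Rational(1, 2))))) = Mul(9, Mul(Pow(Add(-98, Rational(-5, 2)), -1), Add(-5, Rational(-5, 2)))) = Mul(9, Mul(Pow(Rational(-201, 2), -1), Rational(-15, 2))) = Mul(9, Mul(Rational(-2, 201), Rational(-15, 2))) = Mul(9, Rational(5, 67)) = Rational(45, 67)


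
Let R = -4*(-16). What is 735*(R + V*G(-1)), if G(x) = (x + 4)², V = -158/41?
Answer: 883470/41 ≈ 21548.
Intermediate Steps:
V = -158/41 (V = -158*1/41 = -158/41 ≈ -3.8537)
R = 64
G(x) = (4 + x)²
735*(R + V*G(-1)) = 735*(64 - 158*(4 - 1)²/41) = 735*(64 - 158/41*3²) = 735*(64 - 158/41*9) = 735*(64 - 1422/41) = 735*(1202/41) = 883470/41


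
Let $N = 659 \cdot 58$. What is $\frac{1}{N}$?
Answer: $\frac{1}{38222} \approx 2.6163 \cdot 10^{-5}$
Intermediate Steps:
$N = 38222$
$\frac{1}{N} = \frac{1}{38222}$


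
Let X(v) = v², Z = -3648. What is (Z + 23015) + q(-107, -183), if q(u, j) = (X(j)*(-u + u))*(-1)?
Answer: 19367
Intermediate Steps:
q(u, j) = 0 (q(u, j) = (j²*(-u + u))*(-1) = (j²*0)*(-1) = 0*(-1) = 0)
(Z + 23015) + q(-107, -183) = (-3648 + 23015) + 0 = 19367 + 0 = 19367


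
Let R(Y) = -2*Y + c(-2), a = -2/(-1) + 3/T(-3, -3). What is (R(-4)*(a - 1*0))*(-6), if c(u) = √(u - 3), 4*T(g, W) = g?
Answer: 96 + 12*I*√5 ≈ 96.0 + 26.833*I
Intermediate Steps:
T(g, W) = g/4
c(u) = √(-3 + u)
a = -2 (a = -2/(-1) + 3/(((¼)*(-3))) = -2*(-1) + 3/(-¾) = 2 + 3*(-4/3) = 2 - 4 = -2)
R(Y) = -2*Y + I*√5 (R(Y) = -2*Y + √(-3 - 2) = -2*Y + √(-5) = -2*Y + I*√5)
(R(-4)*(a - 1*0))*(-6) = ((-2*(-4) + I*√5)*(-2 - 1*0))*(-6) = ((8 + I*√5)*(-2 + 0))*(-6) = ((8 + I*√5)*(-2))*(-6) = (-16 - 2*I*√5)*(-6) = 96 + 12*I*√5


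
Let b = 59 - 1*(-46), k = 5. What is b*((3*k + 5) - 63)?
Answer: -4515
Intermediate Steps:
b = 105 (b = 59 + 46 = 105)
b*((3*k + 5) - 63) = 105*((3*5 + 5) - 63) = 105*((15 + 5) - 63) = 105*(20 - 63) = 105*(-43) = -4515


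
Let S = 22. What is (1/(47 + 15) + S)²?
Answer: 1863225/3844 ≈ 484.71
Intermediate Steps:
(1/(47 + 15) + S)² = (1/(47 + 15) + 22)² = (1/62 + 22)² = (1365/62)² = 1863225/3844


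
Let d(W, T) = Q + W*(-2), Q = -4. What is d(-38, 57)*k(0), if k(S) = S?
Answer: 0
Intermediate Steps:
d(W, T) = -4 - 2*W (d(W, T) = -4 + W*(-2) = -4 - 2*W)
d(-38, 57)*k(0) = (-4 - 2*(-38))*0 = (-4 + 76)*0 = 72*0 = 0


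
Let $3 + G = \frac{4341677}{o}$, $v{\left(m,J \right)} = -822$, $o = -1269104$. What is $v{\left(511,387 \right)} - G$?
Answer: $- \frac{1035054499}{1269104} \approx -815.58$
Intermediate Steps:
$G = - \frac{8148989}{1269104}$ ($G = -3 + \frac{4341677}{-1269104} = -3 + 4341677 \left(- \frac{1}{1269104}\right) = -3 - \frac{4341677}{1269104} = - \frac{8148989}{1269104} \approx -6.4211$)
$v{\left(511,387 \right)} - G = -822 - - \frac{8148989}{1269104} = -822 + \frac{8148989}{1269104} = - \frac{1035054499}{1269104}$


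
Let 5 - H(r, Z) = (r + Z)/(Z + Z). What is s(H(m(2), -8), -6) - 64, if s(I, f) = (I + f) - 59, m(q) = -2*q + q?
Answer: -997/8 ≈ -124.63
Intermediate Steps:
m(q) = -q
H(r, Z) = 5 - (Z + r)/(2*Z) (H(r, Z) = 5 - (r + Z)/(Z + Z) = 5 - (Z + r)/(2*Z))
s(I, f) = -59 + I + f
s(H(m(2), -8), -6) - 64 = (-59 + (½)*(-(-1)*2 + 9*(-8))/(-8) - 6) - 64 = (-59 + (½)*(-⅛)*(-1*(-2) - 72) - 6) - 64 = (-59 + (½)*(-⅛)*(2 - 72) - 6) - 64 = (-59 + (½)*(-⅛)*(-70) - 6) - 64 = (-59 + 35/8 - 6) - 64 = -485/8 - 64 = -997/8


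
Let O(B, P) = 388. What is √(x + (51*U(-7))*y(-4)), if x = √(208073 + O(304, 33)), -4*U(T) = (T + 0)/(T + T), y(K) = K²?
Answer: √(-102 + √208461) ≈ 18.830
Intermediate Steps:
U(T) = -⅛ (U(T) = -(T + 0)/(4*(T + T)) = -T/(4*(2*T)) = -T*1/(2*T)/4 = -¼*½ = -⅛)
x = √208461 (x = √(208073 + 388) = √208461 ≈ 456.58)
√(x + (51*U(-7))*y(-4)) = √(√208461 + (51*(-⅛))*(-4)²) = √(√208461 - 51/8*16) = √(√208461 - 102) = √(-102 + √208461)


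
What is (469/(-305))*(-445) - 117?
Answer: 34604/61 ≈ 567.28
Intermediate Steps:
(469/(-305))*(-445) - 117 = (469*(-1/305))*(-445) - 117 = -469/305*(-445) - 117 = 41741/61 - 117 = 34604/61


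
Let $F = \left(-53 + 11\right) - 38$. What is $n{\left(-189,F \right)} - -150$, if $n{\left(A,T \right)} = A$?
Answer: $-39$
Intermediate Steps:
$F = -80$ ($F = -42 - 38 = -80$)
$n{\left(-189,F \right)} - -150 = -189 - -150 = -189 + 150 = -39$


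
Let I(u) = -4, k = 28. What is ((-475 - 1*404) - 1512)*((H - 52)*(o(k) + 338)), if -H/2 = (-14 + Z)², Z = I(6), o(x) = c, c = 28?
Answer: 612574200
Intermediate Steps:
o(x) = 28
Z = -4
H = -648 (H = -2*(-14 - 4)² = -2*(-18)² = -2*324 = -648)
((-475 - 1*404) - 1512)*((H - 52)*(o(k) + 338)) = ((-475 - 1*404) - 1512)*((-648 - 52)*(28 + 338)) = ((-475 - 404) - 1512)*(-700*366) = (-879 - 1512)*(-256200) = -2391*(-256200) = 612574200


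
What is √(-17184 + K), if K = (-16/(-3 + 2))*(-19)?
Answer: 4*I*√1093 ≈ 132.24*I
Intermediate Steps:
K = -304 (K = (-16/(-1))*(-19) = -1*(-16)*(-19) = 16*(-19) = -304)
√(-17184 + K) = √(-17184 - 304) = √(-17488) = 4*I*√1093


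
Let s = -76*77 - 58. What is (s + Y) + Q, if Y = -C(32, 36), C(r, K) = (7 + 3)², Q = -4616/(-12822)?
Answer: -38527802/6411 ≈ -6009.6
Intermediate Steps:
Q = 2308/6411 (Q = -4616*(-1/12822) = 2308/6411 ≈ 0.36001)
s = -5910 (s = -5852 - 58 = -5910)
C(r, K) = 100 (C(r, K) = 10² = 100)
Y = -100 (Y = -1*100 = -100)
(s + Y) + Q = (-5910 - 100) + 2308/6411 = -6010 + 2308/6411 = -38527802/6411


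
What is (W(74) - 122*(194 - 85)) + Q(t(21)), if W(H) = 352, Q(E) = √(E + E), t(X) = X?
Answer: -12946 + √42 ≈ -12940.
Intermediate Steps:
Q(E) = √2*√E (Q(E) = √(2*E) = √2*√E)
(W(74) - 122*(194 - 85)) + Q(t(21)) = (352 - 122*(194 - 85)) + √2*√21 = (352 - 122*109) + √42 = (352 - 13298) + √42 = -12946 + √42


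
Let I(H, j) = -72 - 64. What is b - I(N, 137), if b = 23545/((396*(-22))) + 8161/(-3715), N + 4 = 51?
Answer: 4243082573/32365080 ≈ 131.10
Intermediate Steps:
N = 47 (N = -4 + 51 = 47)
I(H, j) = -136
b = -158568307/32365080 (b = 23545/(-8712) + 8161*(-1/3715) = 23545*(-1/8712) - 8161/3715 = -23545/8712 - 8161/3715 = -158568307/32365080 ≈ -4.8994)
b - I(N, 137) = -158568307/32365080 - 1*(-136) = -158568307/32365080 + 136 = 4243082573/32365080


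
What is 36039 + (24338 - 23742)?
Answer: 36635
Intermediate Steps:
36039 + (24338 - 23742) = 36039 + 596 = 36635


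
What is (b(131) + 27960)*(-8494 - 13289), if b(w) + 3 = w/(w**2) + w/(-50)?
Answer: -3988494289137/6550 ≈ -6.0893e+8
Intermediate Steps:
b(w) = -3 + 1/w - w/50 (b(w) = -3 + (w/(w**2) + w/(-50)) = -3 + (w/w**2 + w*(-1/50)) = -3 + (1/w - w/50) = -3 + 1/w - w/50)
(b(131) + 27960)*(-8494 - 13289) = ((-3 + 1/131 - 1/50*131) + 27960)*(-8494 - 13289) = ((-3 + 1/131 - 131/50) + 27960)*(-21783) = (-36761/6550 + 27960)*(-21783) = (183101239/6550)*(-21783) = -3988494289137/6550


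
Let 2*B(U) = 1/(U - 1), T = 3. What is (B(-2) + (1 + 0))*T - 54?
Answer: -103/2 ≈ -51.500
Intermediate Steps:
B(U) = 1/(2*(-1 + U)) (B(U) = 1/(2*(U - 1)) = 1/(2*(-1 + U)))
(B(-2) + (1 + 0))*T - 54 = (1/(2*(-1 - 2)) + (1 + 0))*3 - 54 = ((½)/(-3) + 1)*3 - 54 = ((½)*(-⅓) + 1)*3 - 54 = (-⅙ + 1)*3 - 54 = (⅚)*3 - 54 = 5/2 - 54 = -103/2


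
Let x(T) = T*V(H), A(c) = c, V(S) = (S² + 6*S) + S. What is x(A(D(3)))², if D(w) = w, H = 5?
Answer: 32400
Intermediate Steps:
V(S) = S² + 7*S
x(T) = 60*T (x(T) = T*(5*(7 + 5)) = T*(5*12) = T*60 = 60*T)
x(A(D(3)))² = (60*3)² = 180² = 32400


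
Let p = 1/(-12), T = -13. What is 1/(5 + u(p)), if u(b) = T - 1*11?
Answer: -1/19 ≈ -0.052632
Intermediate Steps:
p = -1/12 ≈ -0.083333
u(b) = -24 (u(b) = -13 - 1*11 = -13 - 11 = -24)
1/(5 + u(p)) = 1/(5 - 24) = 1/(-19) = -1/19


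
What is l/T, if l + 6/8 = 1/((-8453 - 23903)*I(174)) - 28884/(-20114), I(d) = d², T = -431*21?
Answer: -965510864093/12738558865557456 ≈ -7.5794e-5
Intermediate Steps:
T = -9051
l = 6758576048651/9851940344592 (l = -¾ + (1/((-8453 - 23903)*(174²)) - 28884/(-20114)) = -¾ + (1/(-32356*30276) - 28884*(-1/20114)) = -¾ + (-1/32356*1/30276 + 14442/10057) = -¾ + (-1/979610256 + 14442/10057) = -¾ + 14147531307095/9851940344592 = 6758576048651/9851940344592 ≈ 0.68602)
l/T = (6758576048651/9851940344592)/(-9051) = (6758576048651/9851940344592)*(-1/9051) = -965510864093/12738558865557456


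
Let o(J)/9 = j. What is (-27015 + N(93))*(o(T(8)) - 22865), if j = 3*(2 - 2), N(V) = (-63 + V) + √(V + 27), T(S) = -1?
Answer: 617012025 - 45730*√30 ≈ 6.1676e+8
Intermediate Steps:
N(V) = -63 + V + √(27 + V) (N(V) = (-63 + V) + √(27 + V) = -63 + V + √(27 + V))
j = 0 (j = 3*0 = 0)
o(J) = 0 (o(J) = 9*0 = 0)
(-27015 + N(93))*(o(T(8)) - 22865) = (-27015 + (-63 + 93 + √(27 + 93)))*(0 - 22865) = (-27015 + (-63 + 93 + √120))*(-22865) = (-27015 + (-63 + 93 + 2*√30))*(-22865) = (-27015 + (30 + 2*√30))*(-22865) = (-26985 + 2*√30)*(-22865) = 617012025 - 45730*√30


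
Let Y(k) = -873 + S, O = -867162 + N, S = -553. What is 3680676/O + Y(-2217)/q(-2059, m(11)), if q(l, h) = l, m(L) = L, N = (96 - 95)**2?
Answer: -6341940298/1785484499 ≈ -3.5519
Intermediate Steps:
N = 1 (N = 1**2 = 1)
O = -867161 (O = -867162 + 1 = -867161)
Y(k) = -1426 (Y(k) = -873 - 553 = -1426)
3680676/O + Y(-2217)/q(-2059, m(11)) = 3680676/(-867161) - 1426/(-2059) = 3680676*(-1/867161) - 1426*(-1/2059) = -3680676/867161 + 1426/2059 = -6341940298/1785484499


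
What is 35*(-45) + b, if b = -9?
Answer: -1584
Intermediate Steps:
35*(-45) + b = 35*(-45) - 9 = -1575 - 9 = -1584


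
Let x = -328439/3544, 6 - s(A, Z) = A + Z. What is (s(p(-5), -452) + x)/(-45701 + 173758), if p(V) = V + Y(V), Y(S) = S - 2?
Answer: 1337241/453834008 ≈ 0.0029465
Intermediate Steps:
Y(S) = -2 + S
p(V) = -2 + 2*V (p(V) = V + (-2 + V) = -2 + 2*V)
s(A, Z) = 6 - A - Z (s(A, Z) = 6 - (A + Z) = 6 + (-A - Z) = 6 - A - Z)
x = -328439/3544 (x = -328439*1/3544 = -328439/3544 ≈ -92.675)
(s(p(-5), -452) + x)/(-45701 + 173758) = ((6 - (-2 + 2*(-5)) - 1*(-452)) - 328439/3544)/(-45701 + 173758) = ((6 - (-2 - 10) + 452) - 328439/3544)/128057 = ((6 - 1*(-12) + 452) - 328439/3544)*(1/128057) = ((6 + 12 + 452) - 328439/3544)*(1/128057) = (470 - 328439/3544)*(1/128057) = (1337241/3544)*(1/128057) = 1337241/453834008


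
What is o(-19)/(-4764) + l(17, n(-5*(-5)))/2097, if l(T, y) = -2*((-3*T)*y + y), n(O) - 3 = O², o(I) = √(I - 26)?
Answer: 62800/2097 - I*√5/1588 ≈ 29.948 - 0.0014081*I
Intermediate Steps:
o(I) = √(-26 + I)
n(O) = 3 + O²
l(T, y) = -2*y + 6*T*y (l(T, y) = -2*(-3*T*y + y) = -2*(y - 3*T*y) = -2*y + 6*T*y)
o(-19)/(-4764) + l(17, n(-5*(-5)))/2097 = √(-26 - 19)/(-4764) + (2*(3 + (-5*(-5))²)*(-1 + 3*17))/2097 = √(-45)*(-1/4764) + (2*(3 + 25²)*(-1 + 51))*(1/2097) = (3*I*√5)*(-1/4764) + (2*(3 + 625)*50)*(1/2097) = -I*√5/1588 + (2*628*50)*(1/2097) = -I*√5/1588 + 62800*(1/2097) = -I*√5/1588 + 62800/2097 = 62800/2097 - I*√5/1588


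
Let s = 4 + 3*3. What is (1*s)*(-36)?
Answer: -468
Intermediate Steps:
s = 13 (s = 4 + 9 = 13)
(1*s)*(-36) = (1*13)*(-36) = 13*(-36) = -468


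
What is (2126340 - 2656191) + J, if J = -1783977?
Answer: -2313828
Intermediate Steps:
(2126340 - 2656191) + J = (2126340 - 2656191) - 1783977 = -529851 - 1783977 = -2313828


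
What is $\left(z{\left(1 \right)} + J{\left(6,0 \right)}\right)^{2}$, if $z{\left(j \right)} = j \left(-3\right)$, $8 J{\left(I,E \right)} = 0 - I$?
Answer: $\frac{225}{16} \approx 14.063$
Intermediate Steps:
$J{\left(I,E \right)} = - \frac{I}{8}$ ($J{\left(I,E \right)} = \frac{0 - I}{8} = \frac{\left(-1\right) I}{8} = - \frac{I}{8}$)
$z{\left(j \right)} = - 3 j$
$\left(z{\left(1 \right)} + J{\left(6,0 \right)}\right)^{2} = \left(\left(-3\right) 1 - \frac{3}{4}\right)^{2} = \left(-3 - \frac{3}{4}\right)^{2} = \left(- \frac{15}{4}\right)^{2} = \frac{225}{16}$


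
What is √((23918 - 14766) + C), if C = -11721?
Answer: I*√2569 ≈ 50.685*I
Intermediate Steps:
√((23918 - 14766) + C) = √((23918 - 14766) - 11721) = √(9152 - 11721) = √(-2569) = I*√2569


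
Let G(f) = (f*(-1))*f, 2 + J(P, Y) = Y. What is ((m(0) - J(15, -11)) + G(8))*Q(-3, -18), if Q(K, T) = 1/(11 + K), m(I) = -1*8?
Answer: -59/8 ≈ -7.3750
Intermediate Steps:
J(P, Y) = -2 + Y
m(I) = -8
G(f) = -f² (G(f) = (-f)*f = -f²)
((m(0) - J(15, -11)) + G(8))*Q(-3, -18) = ((-8 - (-2 - 11)) - 1*8²)/(11 - 3) = ((-8 - 1*(-13)) - 1*64)/8 = ((-8 + 13) - 64)*(⅛) = (5 - 64)*(⅛) = -59*⅛ = -59/8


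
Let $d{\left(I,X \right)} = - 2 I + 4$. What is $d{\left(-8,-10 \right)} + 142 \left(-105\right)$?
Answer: $-14890$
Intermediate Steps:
$d{\left(I,X \right)} = 4 - 2 I$
$d{\left(-8,-10 \right)} + 142 \left(-105\right) = \left(4 - -16\right) + 142 \left(-105\right) = \left(4 + 16\right) - 14910 = 20 - 14910 = -14890$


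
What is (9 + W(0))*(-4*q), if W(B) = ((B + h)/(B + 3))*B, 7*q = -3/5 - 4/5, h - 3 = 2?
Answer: 36/5 ≈ 7.2000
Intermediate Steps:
h = 5 (h = 3 + 2 = 5)
q = -⅕ (q = (-3/5 - 4/5)/7 = (-3*⅕ - 4*⅕)/7 = (-⅗ - ⅘)/7 = (⅐)*(-7/5) = -⅕ ≈ -0.20000)
W(B) = B*(5 + B)/(3 + B) (W(B) = ((B + 5)/(B + 3))*B = ((5 + B)/(3 + B))*B = B*(5 + B)/(3 + B))
(9 + W(0))*(-4*q) = (9 + 0*(5 + 0)/(3 + 0))*(-4*(-⅕)) = (9 + 0*5/3)*(⅘) = (9 + 0*(⅓)*5)*(⅘) = (9 + 0)*(⅘) = 9*(⅘) = 36/5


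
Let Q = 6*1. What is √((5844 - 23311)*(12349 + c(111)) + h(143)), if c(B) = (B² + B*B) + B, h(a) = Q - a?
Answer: I*√648060771 ≈ 25457.0*I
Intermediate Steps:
Q = 6
h(a) = 6 - a
c(B) = B + 2*B² (c(B) = (B² + B²) + B = 2*B² + B = B + 2*B²)
√((5844 - 23311)*(12349 + c(111)) + h(143)) = √((5844 - 23311)*(12349 + 111*(1 + 2*111)) + (6 - 1*143)) = √(-17467*(12349 + 111*(1 + 222)) + (6 - 143)) = √(-17467*(12349 + 111*223) - 137) = √(-17467*(12349 + 24753) - 137) = √(-17467*37102 - 137) = √(-648060634 - 137) = √(-648060771) = I*√648060771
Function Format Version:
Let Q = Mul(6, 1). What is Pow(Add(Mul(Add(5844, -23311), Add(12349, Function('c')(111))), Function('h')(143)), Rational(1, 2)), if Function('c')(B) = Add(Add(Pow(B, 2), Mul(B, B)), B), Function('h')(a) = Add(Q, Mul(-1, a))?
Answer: Mul(I, Pow(648060771, Rational(1, 2))) ≈ Mul(25457., I)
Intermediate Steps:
Q = 6
Function('h')(a) = Add(6, Mul(-1, a))
Function('c')(B) = Add(B, Mul(2, Pow(B, 2))) (Function('c')(B) = Add(Add(Pow(B, 2), Pow(B, 2)), B) = Add(Mul(2, Pow(B, 2)), B) = Add(B, Mul(2, Pow(B, 2))))
Pow(Add(Mul(Add(5844, -23311), Add(12349, Function('c')(111))), Function('h')(143)), Rational(1, 2)) = Pow(Add(Mul(Add(5844, -23311), Add(12349, Mul(111, Add(1, Mul(2, 111))))), Add(6, Mul(-1, 143))), Rational(1, 2)) = Pow(Add(Mul(-17467, Add(12349, Mul(111, Add(1, 222)))), Add(6, -143)), Rational(1, 2)) = Pow(Add(Mul(-17467, Add(12349, Mul(111, 223))), -137), Rational(1, 2)) = Pow(Add(Mul(-17467, Add(12349, 24753)), -137), Rational(1, 2)) = Pow(Add(Mul(-17467, 37102), -137), Rational(1, 2)) = Pow(Add(-648060634, -137), Rational(1, 2)) = Pow(-648060771, Rational(1, 2)) = Mul(I, Pow(648060771, Rational(1, 2)))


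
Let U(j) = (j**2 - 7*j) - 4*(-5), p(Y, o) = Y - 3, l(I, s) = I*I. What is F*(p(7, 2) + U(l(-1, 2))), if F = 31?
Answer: 558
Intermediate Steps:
l(I, s) = I**2
p(Y, o) = -3 + Y
U(j) = 20 + j**2 - 7*j (U(j) = (j**2 - 7*j) + 20 = 20 + j**2 - 7*j)
F*(p(7, 2) + U(l(-1, 2))) = 31*((-3 + 7) + (20 + ((-1)**2)**2 - 7*(-1)**2)) = 31*(4 + (20 + 1**2 - 7*1)) = 31*(4 + (20 + 1 - 7)) = 31*(4 + 14) = 31*18 = 558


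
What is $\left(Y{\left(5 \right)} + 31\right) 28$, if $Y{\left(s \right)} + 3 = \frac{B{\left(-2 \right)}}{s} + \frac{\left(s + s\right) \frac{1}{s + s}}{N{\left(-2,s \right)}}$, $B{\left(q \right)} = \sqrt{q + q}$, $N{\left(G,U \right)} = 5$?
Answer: $\frac{3948}{5} + \frac{56 i}{5} \approx 789.6 + 11.2 i$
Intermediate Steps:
$B{\left(q \right)} = \sqrt{2} \sqrt{q}$ ($B{\left(q \right)} = \sqrt{2 q} = \sqrt{2} \sqrt{q}$)
$Y{\left(s \right)} = - \frac{14}{5} + \frac{2 i}{s}$ ($Y{\left(s \right)} = -3 + \left(\frac{\sqrt{2} \sqrt{-2}}{s} + \frac{\left(s + s\right) \frac{1}{s + s}}{5}\right) = -3 + \left(\frac{\sqrt{2} i \sqrt{2}}{s} + \frac{2 s}{2 s} \frac{1}{5}\right) = -3 + \left(\frac{2 i}{s} + 2 s \frac{1}{2 s} \frac{1}{5}\right) = -3 + \left(\frac{2 i}{s} + 1 \cdot \frac{1}{5}\right) = -3 + \left(\frac{2 i}{s} + \frac{1}{5}\right) = -3 + \left(\frac{1}{5} + \frac{2 i}{s}\right) = - \frac{14}{5} + \frac{2 i}{s}$)
$\left(Y{\left(5 \right)} + 31\right) 28 = \left(\left(- \frac{14}{5} + \frac{2 i}{5}\right) + 31\right) 28 = \left(\frac{141}{5} + \frac{2 i}{5}\right) 28 = \frac{3948}{5} + \frac{56 i}{5}$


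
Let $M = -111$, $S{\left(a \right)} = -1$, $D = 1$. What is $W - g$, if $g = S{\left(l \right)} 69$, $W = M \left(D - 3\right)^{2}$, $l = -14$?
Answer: $-375$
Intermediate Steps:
$W = -444$ ($W = - 111 \left(1 - 3\right)^{2} = - 111 \left(-2\right)^{2} = \left(-111\right) 4 = -444$)
$g = -69$ ($g = \left(-1\right) 69 = -69$)
$W - g = -444 - -69 = -444 + 69 = -375$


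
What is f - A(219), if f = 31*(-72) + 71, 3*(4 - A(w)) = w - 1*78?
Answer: -2118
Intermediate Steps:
A(w) = 30 - w/3 (A(w) = 4 - (w - 1*78)/3 = 4 - (w - 78)/3 = 4 - (-78 + w)/3 = 4 + (26 - w/3) = 30 - w/3)
f = -2161 (f = -2232 + 71 = -2161)
f - A(219) = -2161 - (30 - ⅓*219) = -2161 - (30 - 73) = -2161 - 1*(-43) = -2161 + 43 = -2118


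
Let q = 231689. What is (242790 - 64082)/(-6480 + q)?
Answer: 178708/225209 ≈ 0.79352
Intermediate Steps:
(242790 - 64082)/(-6480 + q) = (242790 - 64082)/(-6480 + 231689) = 178708/225209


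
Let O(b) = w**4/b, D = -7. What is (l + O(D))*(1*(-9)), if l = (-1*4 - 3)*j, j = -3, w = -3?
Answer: -594/7 ≈ -84.857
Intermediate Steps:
l = 21 (l = (-1*4 - 3)*(-3) = (-4 - 3)*(-3) = -7*(-3) = 21)
O(b) = 81/b (O(b) = (-3)**4/b = 81/b)
(l + O(D))*(1*(-9)) = (21 + 81/(-7))*(1*(-9)) = (21 + 81*(-1/7))*(-9) = (21 - 81/7)*(-9) = (66/7)*(-9) = -594/7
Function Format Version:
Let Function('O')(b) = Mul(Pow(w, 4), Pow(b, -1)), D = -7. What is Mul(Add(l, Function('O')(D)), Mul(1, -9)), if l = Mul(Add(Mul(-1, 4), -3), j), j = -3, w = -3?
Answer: Rational(-594, 7) ≈ -84.857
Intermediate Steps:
l = 21 (l = Mul(Add(Mul(-1, 4), -3), -3) = Mul(Add(-4, -3), -3) = Mul(-7, -3) = 21)
Function('O')(b) = Mul(81, Pow(b, -1)) (Function('O')(b) = Mul(Pow(-3, 4), Pow(b, -1)) = Mul(81, Pow(b, -1)))
Mul(Add(l, Function('O')(D)), Mul(1, -9)) = Mul(Add(21, Mul(81, Pow(-7, -1))), Mul(1, -9)) = Mul(Add(21, Mul(81, Rational(-1, 7))), -9) = Mul(Add(21, Rational(-81, 7)), -9) = Mul(Rational(66, 7), -9) = Rational(-594, 7)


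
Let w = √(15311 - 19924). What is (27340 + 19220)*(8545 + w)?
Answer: 397855200 + 46560*I*√4613 ≈ 3.9786e+8 + 3.1623e+6*I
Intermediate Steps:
w = I*√4613 (w = √(-4613) = I*√4613 ≈ 67.919*I)
(27340 + 19220)*(8545 + w) = (27340 + 19220)*(8545 + I*√4613) = 46560*(8545 + I*√4613) = 397855200 + 46560*I*√4613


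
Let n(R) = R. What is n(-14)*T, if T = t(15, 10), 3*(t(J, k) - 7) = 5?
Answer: -364/3 ≈ -121.33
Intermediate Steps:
t(J, k) = 26/3 (t(J, k) = 7 + (1/3)*5 = 7 + 5/3 = 26/3)
T = 26/3 ≈ 8.6667
n(-14)*T = -14*26/3 = -364/3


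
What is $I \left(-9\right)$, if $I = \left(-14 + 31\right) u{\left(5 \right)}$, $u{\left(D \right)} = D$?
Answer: $-765$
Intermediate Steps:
$I = 85$ ($I = \left(-14 + 31\right) 5 = 17 \cdot 5 = 85$)
$I \left(-9\right) = 85 \left(-9\right) = -765$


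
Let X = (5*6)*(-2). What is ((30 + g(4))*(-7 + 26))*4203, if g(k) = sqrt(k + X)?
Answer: 2395710 + 159714*I*sqrt(14) ≈ 2.3957e+6 + 5.976e+5*I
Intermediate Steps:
X = -60 (X = 30*(-2) = -60)
g(k) = sqrt(-60 + k) (g(k) = sqrt(k - 60) = sqrt(-60 + k))
((30 + g(4))*(-7 + 26))*4203 = ((30 + sqrt(-60 + 4))*(-7 + 26))*4203 = ((30 + sqrt(-56))*19)*4203 = ((30 + 2*I*sqrt(14))*19)*4203 = (570 + 38*I*sqrt(14))*4203 = 2395710 + 159714*I*sqrt(14)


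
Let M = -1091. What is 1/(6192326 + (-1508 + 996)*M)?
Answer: 1/6750918 ≈ 1.4813e-7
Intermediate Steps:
1/(6192326 + (-1508 + 996)*M) = 1/(6192326 + (-1508 + 996)*(-1091)) = 1/(6192326 - 512*(-1091)) = 1/(6192326 + 558592) = 1/6750918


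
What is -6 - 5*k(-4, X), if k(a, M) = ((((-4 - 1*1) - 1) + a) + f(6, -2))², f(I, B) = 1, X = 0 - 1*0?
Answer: -411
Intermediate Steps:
X = 0 (X = 0 + 0 = 0)
k(a, M) = (-5 + a)² (k(a, M) = ((((-4 - 1*1) - 1) + a) + 1)² = ((((-4 - 1) - 1) + a) + 1)² = (((-5 - 1) + a) + 1)² = ((-6 + a) + 1)² = (-5 + a)²)
-6 - 5*k(-4, X) = -6 - 5*(-5 - 4)² = -6 - 5*(-9)² = -6 - 5*81 = -6 - 405 = -411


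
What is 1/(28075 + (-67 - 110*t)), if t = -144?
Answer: 1/43848 ≈ 2.2806e-5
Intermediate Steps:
1/(28075 + (-67 - 110*t)) = 1/(28075 + (-67 - 110*(-144))) = 1/(28075 + (-67 + 15840)) = 1/(28075 + 15773) = 1/43848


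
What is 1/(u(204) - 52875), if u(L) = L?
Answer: -1/52671 ≈ -1.8986e-5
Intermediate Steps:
1/(u(204) - 52875) = 1/(204 - 52875) = 1/(-52671) = -1/52671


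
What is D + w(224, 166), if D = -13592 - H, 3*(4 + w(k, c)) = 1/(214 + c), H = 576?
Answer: -16156079/1140 ≈ -14172.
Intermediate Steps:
w(k, c) = -4 + 1/(3*(214 + c))
D = -14168 (D = -13592 - 1*576 = -13592 - 576 = -14168)
D + w(224, 166) = -14168 + (-2567 - 12*166)/(3*(214 + 166)) = -14168 + (⅓)*(-2567 - 1992)/380 = -14168 + (⅓)*(1/380)*(-4559) = -14168 - 4559/1140 = -16156079/1140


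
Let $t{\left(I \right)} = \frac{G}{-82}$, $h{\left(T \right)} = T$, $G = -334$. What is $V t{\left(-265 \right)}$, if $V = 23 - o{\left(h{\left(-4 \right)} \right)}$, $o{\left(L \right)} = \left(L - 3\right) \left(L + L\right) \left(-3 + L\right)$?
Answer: $\frac{69305}{41} \approx 1690.4$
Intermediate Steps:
$o{\left(L \right)} = 2 L \left(-3 + L\right)^{2}$ ($o{\left(L \right)} = \left(-3 + L\right) 2 L \left(-3 + L\right) = 2 L \left(-3 + L\right) \left(-3 + L\right) = 2 L \left(-3 + L\right)^{2}$)
$t{\left(I \right)} = \frac{167}{41}$ ($t{\left(I \right)} = - \frac{334}{-82} = \left(-334\right) \left(- \frac{1}{82}\right) = \frac{167}{41}$)
$V = 415$ ($V = 23 - 2 \left(-4\right) \left(-3 - 4\right)^{2} = 23 - 2 \left(-4\right) \left(-7\right)^{2} = 23 - 2 \left(-4\right) 49 = 23 - -392 = 23 + 392 = 415$)
$V t{\left(-265 \right)} = 415 \cdot \frac{167}{41} = \frac{69305}{41}$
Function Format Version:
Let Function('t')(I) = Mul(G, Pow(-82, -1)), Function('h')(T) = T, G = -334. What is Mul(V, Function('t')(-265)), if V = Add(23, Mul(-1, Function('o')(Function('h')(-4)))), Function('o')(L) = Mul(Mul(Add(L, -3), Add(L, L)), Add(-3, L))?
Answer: Rational(69305, 41) ≈ 1690.4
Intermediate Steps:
Function('o')(L) = Mul(2, L, Pow(Add(-3, L), 2)) (Function('o')(L) = Mul(Mul(Add(-3, L), Mul(2, L)), Add(-3, L)) = Mul(Mul(2, L, Add(-3, L)), Add(-3, L)) = Mul(2, L, Pow(Add(-3, L), 2)))
Function('t')(I) = Rational(167, 41) (Function('t')(I) = Mul(-334, Pow(-82, -1)) = Mul(-334, Rational(-1, 82)) = Rational(167, 41))
V = 415 (V = Add(23, Mul(-1, Mul(2, -4, Pow(Add(-3, -4), 2)))) = Add(23, Mul(-1, Mul(2, -4, Pow(-7, 2)))) = Add(23, Mul(-1, Mul(2, -4, 49))) = Add(23, Mul(-1, -392)) = Add(23, 392) = 415)
Mul(V, Function('t')(-265)) = Mul(415, Rational(167, 41)) = Rational(69305, 41)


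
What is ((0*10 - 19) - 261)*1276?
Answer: -357280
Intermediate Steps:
((0*10 - 19) - 261)*1276 = ((0 - 19) - 261)*1276 = (-19 - 261)*1276 = -280*1276 = -357280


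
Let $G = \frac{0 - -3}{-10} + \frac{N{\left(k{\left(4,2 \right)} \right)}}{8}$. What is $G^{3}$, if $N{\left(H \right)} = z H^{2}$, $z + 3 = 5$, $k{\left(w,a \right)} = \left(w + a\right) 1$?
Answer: $\frac{658503}{1000} \approx 658.5$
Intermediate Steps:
$k{\left(w,a \right)} = a + w$ ($k{\left(w,a \right)} = \left(a + w\right) 1 = a + w$)
$z = 2$ ($z = -3 + 5 = 2$)
$N{\left(H \right)} = 2 H^{2}$
$G = \frac{87}{10}$ ($G = \frac{0 - -3}{-10} + \frac{2 \left(2 + 4\right)^{2}}{8} = \left(0 + 3\right) \left(- \frac{1}{10}\right) + 2 \cdot 6^{2} \cdot \frac{1}{8} = 3 \left(- \frac{1}{10}\right) + 2 \cdot 36 \cdot \frac{1}{8} = - \frac{3}{10} + 72 \cdot \frac{1}{8} = - \frac{3}{10} + 9 = \frac{87}{10} \approx 8.7$)
$G^{3} = \left(\frac{87}{10}\right)^{3} = \frac{658503}{1000}$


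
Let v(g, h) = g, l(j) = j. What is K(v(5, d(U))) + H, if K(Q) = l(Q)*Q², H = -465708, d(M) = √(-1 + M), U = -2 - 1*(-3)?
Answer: -465583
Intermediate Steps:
U = 1 (U = -2 + 3 = 1)
K(Q) = Q³ (K(Q) = Q*Q² = Q³)
K(v(5, d(U))) + H = 5³ - 465708 = 125 - 465708 = -465583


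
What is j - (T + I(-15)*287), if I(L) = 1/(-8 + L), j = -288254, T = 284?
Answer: -6636087/23 ≈ -2.8853e+5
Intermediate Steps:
j - (T + I(-15)*287) = -288254 - (284 + 287/(-8 - 15)) = -288254 - (284 + 287/(-23)) = -288254 - (284 - 1/23*287) = -288254 - (284 - 287/23) = -288254 - 1*6245/23 = -288254 - 6245/23 = -6636087/23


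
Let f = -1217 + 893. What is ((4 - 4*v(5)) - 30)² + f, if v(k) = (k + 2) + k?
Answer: 5152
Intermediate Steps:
v(k) = 2 + 2*k (v(k) = (2 + k) + k = 2 + 2*k)
f = -324
((4 - 4*v(5)) - 30)² + f = ((4 - 4*(2 + 2*5)) - 30)² - 324 = ((4 - 4*(2 + 10)) - 30)² - 324 = ((4 - 4*12) - 30)² - 324 = ((4 - 48) - 30)² - 324 = (-44 - 30)² - 324 = (-74)² - 324 = 5476 - 324 = 5152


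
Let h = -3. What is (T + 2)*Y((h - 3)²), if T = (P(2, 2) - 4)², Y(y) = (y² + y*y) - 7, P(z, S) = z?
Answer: 15510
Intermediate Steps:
Y(y) = -7 + 2*y² (Y(y) = (y² + y²) - 7 = 2*y² - 7 = -7 + 2*y²)
T = 4 (T = (2 - 4)² = (-2)² = 4)
(T + 2)*Y((h - 3)²) = (4 + 2)*(-7 + 2*((-3 - 3)²)²) = 6*(-7 + 2*((-6)²)²) = 6*(-7 + 2*36²) = 6*(-7 + 2*1296) = 6*(-7 + 2592) = 6*2585 = 15510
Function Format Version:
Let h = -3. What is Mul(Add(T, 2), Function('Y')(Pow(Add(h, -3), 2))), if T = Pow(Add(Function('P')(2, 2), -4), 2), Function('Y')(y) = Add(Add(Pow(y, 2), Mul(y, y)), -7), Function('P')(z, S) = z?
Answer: 15510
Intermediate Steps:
Function('Y')(y) = Add(-7, Mul(2, Pow(y, 2))) (Function('Y')(y) = Add(Add(Pow(y, 2), Pow(y, 2)), -7) = Add(Mul(2, Pow(y, 2)), -7) = Add(-7, Mul(2, Pow(y, 2))))
T = 4 (T = Pow(Add(2, -4), 2) = Pow(-2, 2) = 4)
Mul(Add(T, 2), Function('Y')(Pow(Add(h, -3), 2))) = Mul(Add(4, 2), Add(-7, Mul(2, Pow(Pow(Add(-3, -3), 2), 2)))) = Mul(6, Add(-7, Mul(2, Pow(Pow(-6, 2), 2)))) = Mul(6, Add(-7, Mul(2, Pow(36, 2)))) = Mul(6, Add(-7, Mul(2, 1296))) = Mul(6, Add(-7, 2592)) = Mul(6, 2585) = 15510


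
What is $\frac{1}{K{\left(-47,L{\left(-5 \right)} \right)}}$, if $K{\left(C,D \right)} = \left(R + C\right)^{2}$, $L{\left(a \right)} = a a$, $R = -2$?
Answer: $\frac{1}{2401} \approx 0.00041649$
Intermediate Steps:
$L{\left(a \right)} = a^{2}$
$K{\left(C,D \right)} = \left(-2 + C\right)^{2}$
$\frac{1}{K{\left(-47,L{\left(-5 \right)} \right)}} = \frac{1}{\left(-2 - 47\right)^{2}} = \frac{1}{\left(-49\right)^{2}} = \frac{1}{2401}$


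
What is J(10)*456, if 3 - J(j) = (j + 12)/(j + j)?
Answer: 4332/5 ≈ 866.40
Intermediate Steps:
J(j) = 3 - (12 + j)/(2*j) (J(j) = 3 - (j + 12)/(j + j) = 3 - (12 + j)/(2*j))
J(10)*456 = (5/2 - 6/10)*456 = (5/2 - 6*⅒)*456 = (5/2 - ⅗)*456 = (19/10)*456 = 4332/5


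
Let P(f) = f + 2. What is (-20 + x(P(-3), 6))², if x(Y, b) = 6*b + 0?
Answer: 256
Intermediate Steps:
P(f) = 2 + f
x(Y, b) = 6*b
(-20 + x(P(-3), 6))² = (-20 + 6*6)² = (-20 + 36)² = 16² = 256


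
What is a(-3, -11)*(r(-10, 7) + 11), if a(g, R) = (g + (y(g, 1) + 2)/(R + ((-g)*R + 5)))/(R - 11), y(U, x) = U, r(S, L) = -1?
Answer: 580/429 ≈ 1.3520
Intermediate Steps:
a(g, R) = (g + (2 + g)/(5 + R - R*g))/(-11 + R) (a(g, R) = (g + (g + 2)/(R + ((-g)*R + 5)))/(R - 11) = (g + (2 + g)/(R + (-R*g + 5)))/(-11 + R) = (g + (2 + g)/(R + (5 - R*g)))/(-11 + R) = (g + (2 + g)/(5 + R - R*g))/(-11 + R))
a(-3, -11)*(r(-10, 7) + 11) = ((-2 - 6*(-3) - 11*(-3)**2 - 1*(-11)*(-3))/(55 - 1*(-11)**2 + 6*(-11) - 3*(-11)**2 - 11*(-11)*(-3)))*(-1 + 11) = ((-2 + 18 - 11*9 - 33)/(55 - 1*121 - 66 - 3*121 - 363))*10 = ((-2 + 18 - 99 - 33)/(55 - 121 - 66 - 363 - 363))*10 = (-116/(-858))*10 = -1/858*(-116)*10 = (58/429)*10 = 580/429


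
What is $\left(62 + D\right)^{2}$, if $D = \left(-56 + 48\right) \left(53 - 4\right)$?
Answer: $108900$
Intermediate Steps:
$D = -392$ ($D = \left(-8\right) 49 = -392$)
$\left(62 + D\right)^{2} = \left(62 - 392\right)^{2} = \left(-330\right)^{2} = 108900$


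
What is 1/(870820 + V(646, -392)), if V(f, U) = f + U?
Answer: 1/871074 ≈ 1.1480e-6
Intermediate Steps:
V(f, U) = U + f
1/(870820 + V(646, -392)) = 1/(870820 + (-392 + 646)) = 1/(870820 + 254) = 1/871074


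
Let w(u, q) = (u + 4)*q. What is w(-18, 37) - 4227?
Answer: -4745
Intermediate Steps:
w(u, q) = q*(4 + u) (w(u, q) = (4 + u)*q = q*(4 + u))
w(-18, 37) - 4227 = 37*(4 - 18) - 4227 = 37*(-14) - 4227 = -518 - 4227 = -4745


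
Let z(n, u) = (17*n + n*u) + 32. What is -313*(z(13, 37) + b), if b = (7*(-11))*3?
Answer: -157439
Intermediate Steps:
z(n, u) = 32 + 17*n + n*u
b = -231 (b = -77*3 = -231)
-313*(z(13, 37) + b) = -313*((32 + 17*13 + 13*37) - 231) = -313*((32 + 221 + 481) - 231) = -313*(734 - 231) = -313*503 = -157439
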